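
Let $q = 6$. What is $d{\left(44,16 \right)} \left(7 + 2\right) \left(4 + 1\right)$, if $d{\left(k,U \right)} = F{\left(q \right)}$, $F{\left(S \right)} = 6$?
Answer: $270$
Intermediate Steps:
$d{\left(k,U \right)} = 6$
$d{\left(44,16 \right)} \left(7 + 2\right) \left(4 + 1\right) = 6 \left(7 + 2\right) \left(4 + 1\right) = 6 \cdot 9 \cdot 5 = 6 \cdot 45 = 270$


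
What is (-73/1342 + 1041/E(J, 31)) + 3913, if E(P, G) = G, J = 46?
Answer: 164183385/41602 ≈ 3946.5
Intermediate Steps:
(-73/1342 + 1041/E(J, 31)) + 3913 = (-73/1342 + 1041/31) + 3913 = 1394759/41602 + 3913 = 164183385/41602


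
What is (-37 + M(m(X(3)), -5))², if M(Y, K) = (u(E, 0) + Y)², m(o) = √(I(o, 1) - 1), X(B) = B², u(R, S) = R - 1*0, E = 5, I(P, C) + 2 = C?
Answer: -4 - 280*I*√2 ≈ -4.0 - 395.98*I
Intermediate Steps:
I(P, C) = -2 + C
u(R, S) = R (u(R, S) = R + 0 = R)
m(o) = I*√2 (m(o) = √((-2 + 1) - 1) = √(-1 - 1) = √(-2) = I*√2)
M(Y, K) = (5 + Y)²
(-37 + M(m(X(3)), -5))² = (-37 + (5 + I*√2)²)²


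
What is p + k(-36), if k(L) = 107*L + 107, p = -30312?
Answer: -34057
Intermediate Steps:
k(L) = 107 + 107*L
p + k(-36) = -30312 + (107 + 107*(-36)) = -30312 + (107 - 3852) = -30312 - 3745 = -34057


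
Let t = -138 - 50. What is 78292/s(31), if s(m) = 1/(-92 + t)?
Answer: -21921760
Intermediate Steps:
t = -188
s(m) = -1/280 (s(m) = 1/(-92 - 188) = 1/(-280) = -1/280)
78292/s(31) = 78292/(-1/280) = 78292*(-280) = -21921760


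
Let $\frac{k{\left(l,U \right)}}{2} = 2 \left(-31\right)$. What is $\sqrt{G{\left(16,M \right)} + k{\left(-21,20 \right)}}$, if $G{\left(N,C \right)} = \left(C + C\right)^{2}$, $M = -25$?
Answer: $6 \sqrt{66} \approx 48.744$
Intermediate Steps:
$G{\left(N,C \right)} = 4 C^{2}$ ($G{\left(N,C \right)} = \left(2 C\right)^{2} = 4 C^{2}$)
$k{\left(l,U \right)} = -124$ ($k{\left(l,U \right)} = 2 \cdot 2 \left(-31\right) = 2 \left(-62\right) = -124$)
$\sqrt{G{\left(16,M \right)} + k{\left(-21,20 \right)}} = \sqrt{4 \left(-25\right)^{2} - 124} = \sqrt{4 \cdot 625 - 124} = \sqrt{2500 - 124} = \sqrt{2376} = 6 \sqrt{66}$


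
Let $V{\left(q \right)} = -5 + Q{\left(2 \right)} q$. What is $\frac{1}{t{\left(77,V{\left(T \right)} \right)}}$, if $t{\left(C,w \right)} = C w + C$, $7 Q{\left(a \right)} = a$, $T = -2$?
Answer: $- \frac{1}{352} \approx -0.0028409$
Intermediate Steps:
$Q{\left(a \right)} = \frac{a}{7}$
$V{\left(q \right)} = -5 + \frac{2 q}{7}$ ($V{\left(q \right)} = -5 + \frac{1}{7} \cdot 2 q = -5 + \frac{2 q}{7}$)
$t{\left(C,w \right)} = C + C w$
$\frac{1}{t{\left(77,V{\left(T \right)} \right)}} = \frac{1}{77 \left(1 + \left(-5 + \frac{2}{7} \left(-2\right)\right)\right)} = \frac{1}{77 \left(1 - \frac{39}{7}\right)} = \frac{1}{77 \left(- \frac{32}{7}\right)} = \frac{1}{-352} = - \frac{1}{352}$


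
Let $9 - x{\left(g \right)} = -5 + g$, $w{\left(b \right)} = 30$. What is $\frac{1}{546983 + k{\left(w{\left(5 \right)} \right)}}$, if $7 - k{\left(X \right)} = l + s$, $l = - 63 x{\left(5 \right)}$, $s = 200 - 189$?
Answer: $\frac{1}{547546} \approx 1.8263 \cdot 10^{-6}$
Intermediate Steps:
$x{\left(g \right)} = 14 - g$ ($x{\left(g \right)} = 9 - \left(-5 + g\right) = 14 - g$)
$s = 11$
$l = -567$ ($l = - 63 \left(14 - 5\right) = \left(-63\right) 9 = -567$)
$k{\left(X \right)} = 563$ ($k{\left(X \right)} = 7 - \left(-567 + 11\right) = 7 - -556 = 7 + 556 = 563$)
$\frac{1}{546983 + k{\left(w{\left(5 \right)} \right)}} = \frac{1}{546983 + 563} = \frac{1}{547546}$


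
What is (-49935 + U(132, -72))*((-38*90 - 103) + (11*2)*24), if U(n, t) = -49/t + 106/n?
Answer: 118444298275/792 ≈ 1.4955e+8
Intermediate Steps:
(-49935 + U(132, -72))*((-38*90 - 103) + (11*2)*24) = (-49935 + (-49/(-72) + 106/132))*((-38*90 - 103) + (11*2)*24) = (-49935 + (-49*(-1/72) + 106*(1/132)))*((-3420 - 103) + 22*24) = (-49935 + (49/72 + 53/66))*(-3523 + 528) = (-49935 + 1175/792)*(-2995) = -39547345/792*(-2995) = 118444298275/792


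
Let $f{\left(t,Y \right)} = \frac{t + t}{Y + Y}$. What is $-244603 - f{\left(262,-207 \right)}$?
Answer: $- \frac{50632559}{207} \approx -2.446 \cdot 10^{5}$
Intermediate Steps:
$f{\left(t,Y \right)} = \frac{t}{Y}$ ($f{\left(t,Y \right)} = \frac{2 t}{2 Y} = 2 t \frac{1}{2 Y} = \frac{t}{Y}$)
$-244603 - f{\left(262,-207 \right)} = -244603 - \frac{262}{-207} = -244603 - 262 \left(- \frac{1}{207}\right) = -244603 - - \frac{262}{207} = -244603 + \frac{262}{207} = - \frac{50632559}{207}$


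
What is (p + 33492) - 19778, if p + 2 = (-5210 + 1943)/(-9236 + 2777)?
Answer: 29523025/2153 ≈ 13713.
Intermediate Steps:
p = -3217/2153 (p = -2 + (-5210 + 1943)/(-9236 + 2777) = -2 - 3267/(-6459) = -2 - 3267*(-1/6459) = -2 + 1089/2153 = -3217/2153 ≈ -1.4942)
(p + 33492) - 19778 = (-3217/2153 + 33492) - 19778 = 72105059/2153 - 19778 = 29523025/2153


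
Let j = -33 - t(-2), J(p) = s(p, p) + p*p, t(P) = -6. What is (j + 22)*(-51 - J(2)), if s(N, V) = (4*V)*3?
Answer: 395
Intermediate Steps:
s(N, V) = 12*V
J(p) = p**2 + 12*p (J(p) = 12*p + p*p = 12*p + p**2 = p**2 + 12*p)
j = -27 (j = -33 - 1*(-6) = -33 + 6 = -27)
(j + 22)*(-51 - J(2)) = (-27 + 22)*(-51 - 2*(12 + 2)) = -5*(-51 - 2*14) = -5*(-51 - 1*28) = -5*(-51 - 28) = -5*(-79) = 395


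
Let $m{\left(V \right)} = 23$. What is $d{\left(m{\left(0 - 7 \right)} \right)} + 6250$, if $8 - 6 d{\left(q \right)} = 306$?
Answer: $\frac{18601}{3} \approx 6200.3$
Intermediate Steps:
$d{\left(q \right)} = - \frac{149}{3}$ ($d{\left(q \right)} = \frac{4}{3} - 51 = - \frac{149}{3}$)
$d{\left(m{\left(0 - 7 \right)} \right)} + 6250 = - \frac{149}{3} + 6250 = \frac{18601}{3}$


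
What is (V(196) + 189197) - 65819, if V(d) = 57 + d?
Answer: 123631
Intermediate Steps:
(V(196) + 189197) - 65819 = ((57 + 196) + 189197) - 65819 = (253 + 189197) - 65819 = 189450 - 65819 = 123631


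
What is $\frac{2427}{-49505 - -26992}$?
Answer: $- \frac{2427}{22513} \approx -0.1078$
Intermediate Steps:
$\frac{2427}{-49505 - -26992} = \frac{2427}{-49505 + 26992} = \frac{2427}{-22513} = 2427 \left(- \frac{1}{22513}\right) = - \frac{2427}{22513}$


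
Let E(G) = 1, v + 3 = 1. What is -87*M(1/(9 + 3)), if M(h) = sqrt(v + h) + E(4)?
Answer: -87 - 29*I*sqrt(69)/2 ≈ -87.0 - 120.45*I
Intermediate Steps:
v = -2 (v = -3 + 1 = -2)
M(h) = 1 + sqrt(-2 + h) (M(h) = sqrt(-2 + h) + 1 = 1 + sqrt(-2 + h))
-87*M(1/(9 + 3)) = -87*(1 + sqrt(-2 + 1/(9 + 3))) = -87*(1 + sqrt(-2 + 1/12)) = -87*(1 + sqrt(-23/12)) = -87*(1 + I*sqrt(69)/6) = -87 - 29*I*sqrt(69)/2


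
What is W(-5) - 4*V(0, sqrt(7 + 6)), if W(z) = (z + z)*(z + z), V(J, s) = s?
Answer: 100 - 4*sqrt(13) ≈ 85.578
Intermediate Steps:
W(z) = 4*z**2 (W(z) = (2*z)*(2*z) = 4*z**2)
W(-5) - 4*V(0, sqrt(7 + 6)) = 4*(-5)**2 - 4*sqrt(7 + 6) = 4*25 - 4*sqrt(13) = 100 - 4*sqrt(13)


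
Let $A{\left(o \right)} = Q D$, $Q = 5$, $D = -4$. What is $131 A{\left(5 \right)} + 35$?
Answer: $-2585$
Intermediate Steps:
$A{\left(o \right)} = -20$ ($A{\left(o \right)} = 5 \left(-4\right) = -20$)
$131 A{\left(5 \right)} + 35 = 131 \left(-20\right) + 35 = -2620 + 35 = -2585$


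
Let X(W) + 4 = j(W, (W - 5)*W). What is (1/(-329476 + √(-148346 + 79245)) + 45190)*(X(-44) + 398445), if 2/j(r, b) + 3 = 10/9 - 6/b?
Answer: 35872374176255655451859426/1992300805983981 - 7312568269*I*√69101/1992300805983981 ≈ 1.8005e+10 - 0.00096484*I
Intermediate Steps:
j(r, b) = 2/(-17/9 - 6/b) (j(r, b) = 2/(-3 + (10/9 - 6/b)) = 2/(-17/9 - 6/b))
X(W) = -4 - 18*W*(-5 + W)/(54 + 17*W*(-5 + W)) (X(W) = -4 - 18*(W - 5)*W/(54 + 17*((W - 5)*W)) = -4 - 18*(-5 + W)*W/(54 + 17*((-5 + W)*W)) = -4 - 18*W*(-5 + W)/(54 + 17*(W*(-5 + W))) = -4 - 18*W*(-5 + W)/(54 + 17*W*(-5 + W)))
(1/(-329476 + √(-148346 + 79245)) + 45190)*(X(-44) + 398445) = (1/(-329476 + √(-148346 + 79245)) + 45190)*(2*(-108 - 43*(-44)*(-5 - 44))/(54 + 17*(-44)*(-5 - 44)) + 398445) = (1/(-329476 + √(-69101)) + 45190)*(2*(-108 - 43*(-44)*(-49))/(54 + 17*(-44)*(-49)) + 398445) = (1/(-329476 + I*√69101) + 45190)*(2*(-108 - 92708)/(54 + 36652) + 398445) = (45190 + 1/(-329476 + I*√69101))*(2*(-92816)/36706 + 398445) = (45190 + 1/(-329476 + I*√69101))*(2*(1/36706)*(-92816) + 398445) = (45190 + 1/(-329476 + I*√69101))*(-92816/18353 + 398445) = (45190 + 1/(-329476 + I*√69101))*(7312568269/18353) = 330454960076110/18353 + 7312568269/(18353*(-329476 + I*√69101))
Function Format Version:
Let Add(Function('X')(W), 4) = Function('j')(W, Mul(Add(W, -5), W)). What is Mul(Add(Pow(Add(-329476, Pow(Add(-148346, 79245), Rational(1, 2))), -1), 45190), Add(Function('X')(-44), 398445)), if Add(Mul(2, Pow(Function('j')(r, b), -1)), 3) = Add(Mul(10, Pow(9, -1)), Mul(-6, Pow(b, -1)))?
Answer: Add(Rational(35872374176255655451859426, 1992300805983981), Mul(Rational(-7312568269, 1992300805983981), I, Pow(69101, Rational(1, 2)))) ≈ Add(1.8005e+10, Mul(-0.00096484, I))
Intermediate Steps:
Function('j')(r, b) = Mul(2, Pow(Add(Rational(-17, 9), Mul(-6, Pow(b, -1))), -1)) (Function('j')(r, b) = Mul(2, Pow(Add(-3, Add(Mul(10, Pow(9, -1)), Mul(-6, Pow(b, -1)))), -1)) = Mul(2, Pow(Add(-3, Add(Mul(10, Rational(1, 9)), Mul(-6, Pow(b, -1)))), -1)) = Mul(2, Pow(Add(-3, Add(Rational(10, 9), Mul(-6, Pow(b, -1)))), -1)) = Mul(2, Pow(Add(Rational(-17, 9), Mul(-6, Pow(b, -1))), -1)))
Function('X')(W) = Add(-4, Mul(-18, W, Pow(Add(54, Mul(17, W, Add(-5, W))), -1), Add(-5, W))) (Function('X')(W) = Add(-4, Mul(-18, Mul(Add(W, -5), W), Pow(Add(54, Mul(17, Mul(Add(W, -5), W))), -1))) = Add(-4, Mul(-18, Mul(Add(-5, W), W), Pow(Add(54, Mul(17, Mul(Add(-5, W), W))), -1))) = Add(-4, Mul(-18, Mul(W, Add(-5, W)), Pow(Add(54, Mul(17, Mul(W, Add(-5, W)))), -1))) = Add(-4, Mul(-18, Mul(W, Add(-5, W)), Pow(Add(54, Mul(17, W, Add(-5, W))), -1))) = Add(-4, Mul(-18, W, Pow(Add(54, Mul(17, W, Add(-5, W))), -1), Add(-5, W))))
Mul(Add(Pow(Add(-329476, Pow(Add(-148346, 79245), Rational(1, 2))), -1), 45190), Add(Function('X')(-44), 398445)) = Mul(Add(Pow(Add(-329476, Pow(Add(-148346, 79245), Rational(1, 2))), -1), 45190), Add(Mul(2, Pow(Add(54, Mul(17, -44, Add(-5, -44))), -1), Add(-108, Mul(-43, -44, Add(-5, -44)))), 398445)) = Mul(Add(Pow(Add(-329476, Pow(-69101, Rational(1, 2))), -1), 45190), Add(Mul(2, Pow(Add(54, Mul(17, -44, -49)), -1), Add(-108, Mul(-43, -44, -49))), 398445)) = Mul(Add(Pow(Add(-329476, Mul(I, Pow(69101, Rational(1, 2)))), -1), 45190), Add(Mul(2, Pow(Add(54, 36652), -1), Add(-108, -92708)), 398445)) = Mul(Add(45190, Pow(Add(-329476, Mul(I, Pow(69101, Rational(1, 2)))), -1)), Add(Mul(2, Pow(36706, -1), -92816), 398445)) = Mul(Add(45190, Pow(Add(-329476, Mul(I, Pow(69101, Rational(1, 2)))), -1)), Add(Mul(2, Rational(1, 36706), -92816), 398445)) = Mul(Add(45190, Pow(Add(-329476, Mul(I, Pow(69101, Rational(1, 2)))), -1)), Add(Rational(-92816, 18353), 398445)) = Mul(Add(45190, Pow(Add(-329476, Mul(I, Pow(69101, Rational(1, 2)))), -1)), Rational(7312568269, 18353)) = Add(Rational(330454960076110, 18353), Mul(Rational(7312568269, 18353), Pow(Add(-329476, Mul(I, Pow(69101, Rational(1, 2)))), -1)))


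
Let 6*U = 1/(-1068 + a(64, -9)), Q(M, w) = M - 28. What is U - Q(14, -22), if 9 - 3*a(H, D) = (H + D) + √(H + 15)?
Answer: 147872269/10562421 + √79/21124842 ≈ 14.000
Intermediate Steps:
a(H, D) = 3 - D/3 - H/3 - √(15 + H)/3 (a(H, D) = 3 - ((H + D) + √(H + 15))/3 = 3 - ((D + H) + √(15 + H))/3 = 3 - (D + H + √(15 + H))/3 = 3 + (-D/3 - H/3 - √(15 + H)/3) = 3 - D/3 - H/3 - √(15 + H)/3)
Q(M, w) = -28 + M
U = 1/(6*(-3250/3 - √79/3)) (U = 1/(6*(-1068 + (3 - ⅓*(-9) - ⅓*64 - √(15 + 64)/3))) = 1/(6*(-1068 + (3 + 3 - 64/3 - √79/3))) = 1/(6*(-1068 + (-46/3 - √79/3))) = 1/(6*(-3250/3 - √79/3)) ≈ -0.00015343)
U - Q(14, -22) = (-1625/10562421 + √79/21124842) - (-28 + 14) = (-1625/10562421 + √79/21124842) - 1*(-14) = (-1625/10562421 + √79/21124842) + 14 = 147872269/10562421 + √79/21124842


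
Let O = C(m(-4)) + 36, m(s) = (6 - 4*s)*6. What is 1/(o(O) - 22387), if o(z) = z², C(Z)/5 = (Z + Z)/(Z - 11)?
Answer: -121/2442571 ≈ -4.9538e-5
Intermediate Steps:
m(s) = 36 - 24*s
C(Z) = 10*Z/(-11 + Z) (C(Z) = 5*((Z + Z)/(Z - 11)) = 5*((2*Z)/(-11 + Z)) = 5*(2*Z/(-11 + Z)) = 10*Z/(-11 + Z))
O = 516/11 (O = 10*(36 - 24*(-4))/(-11 + (36 - 24*(-4))) + 36 = 10*(36 + 96)/(-11 + (36 + 96)) + 36 = 10*132/(-11 + 132) + 36 = 10*132/121 + 36 = 10*132*(1/121) + 36 = 120/11 + 36 = 516/11 ≈ 46.909)
1/(o(O) - 22387) = 1/((516/11)² - 22387) = 1/(266256/121 - 22387) = 1/(-2442571/121) = -121/2442571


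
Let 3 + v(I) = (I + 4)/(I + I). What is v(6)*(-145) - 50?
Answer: 1585/6 ≈ 264.17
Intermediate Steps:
v(I) = -3 + (4 + I)/(2*I) (v(I) = -3 + (I + 4)/(I + I) = -3 + (4 + I)/((2*I)) = -3 + (4 + I)*(1/(2*I)) = -3 + (4 + I)/(2*I))
v(6)*(-145) - 50 = (-5/2 + 2/6)*(-145) - 50 = (-5/2 + 2*(1/6))*(-145) - 50 = (-5/2 + 1/3)*(-145) - 50 = -13/6*(-145) - 50 = 1885/6 - 50 = 1585/6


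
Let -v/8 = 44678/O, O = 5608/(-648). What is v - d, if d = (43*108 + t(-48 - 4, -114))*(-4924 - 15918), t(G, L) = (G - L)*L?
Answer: -35386275264/701 ≈ -5.0480e+7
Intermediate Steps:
O = -701/81 (O = 5608*(-1/648) = -701/81 ≈ -8.6543)
t(G, L) = L*(G - L)
d = 50521008 (d = (43*108 - 114*((-48 - 4) - 1*(-114)))*(-4924 - 15918) = (4644 - 114*(-52 + 114))*(-20842) = (4644 - 114*62)*(-20842) = (4644 - 7068)*(-20842) = -2424*(-20842) = 50521008)
v = 28951344/701 (v = -357424/(-701/81) = -357424*(-81)/701 = -8*(-3618918/701) = 28951344/701 ≈ 41300.)
v - d = 28951344/701 - 1*50521008 = 28951344/701 - 50521008 = -35386275264/701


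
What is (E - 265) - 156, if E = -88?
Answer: -509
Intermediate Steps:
(E - 265) - 156 = (-88 - 265) - 156 = -353 - 156 = -509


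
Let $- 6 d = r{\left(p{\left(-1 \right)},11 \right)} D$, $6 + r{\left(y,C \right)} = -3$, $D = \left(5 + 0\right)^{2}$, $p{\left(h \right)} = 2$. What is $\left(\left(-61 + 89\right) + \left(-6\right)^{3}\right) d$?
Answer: $-7050$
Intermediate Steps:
$D = 25$ ($D = 5^{2} = 25$)
$r{\left(y,C \right)} = -9$ ($r{\left(y,C \right)} = -6 - 3 = -9$)
$d = \frac{75}{2}$ ($d = - \frac{\left(-9\right) 25}{6} = \left(- \frac{1}{6}\right) \left(-225\right) = \frac{75}{2} \approx 37.5$)
$\left(\left(-61 + 89\right) + \left(-6\right)^{3}\right) d = \left(\left(-61 + 89\right) + \left(-6\right)^{3}\right) \frac{75}{2} = \left(28 - 216\right) \frac{75}{2} = \left(-188\right) \frac{75}{2} = -7050$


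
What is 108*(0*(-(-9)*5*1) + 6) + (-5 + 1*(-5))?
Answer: 638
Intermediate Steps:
108*(0*(-(-9)*5*1) + 6) + (-5 + 1*(-5)) = 108*(0*(-3*(-15)*1) + 6) + (-5 - 5) = 108*(0*(45*1) + 6) - 10 = 108*(0*45 + 6) - 10 = 108*(0 + 6) - 10 = 108*6 - 10 = 648 - 10 = 638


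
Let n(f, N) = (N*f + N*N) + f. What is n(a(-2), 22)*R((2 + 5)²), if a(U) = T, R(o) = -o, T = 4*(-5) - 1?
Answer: -49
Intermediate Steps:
T = -21 (T = -20 - 1 = -21)
a(U) = -21
n(f, N) = f + N² + N*f (n(f, N) = (N*f + N²) + f = (N² + N*f) + f = f + N² + N*f)
n(a(-2), 22)*R((2 + 5)²) = (-21 + 22² + 22*(-21))*(-(2 + 5)²) = (-21 + 484 - 462)*(-1*7²) = 1*(-1*49) = 1*(-49) = -49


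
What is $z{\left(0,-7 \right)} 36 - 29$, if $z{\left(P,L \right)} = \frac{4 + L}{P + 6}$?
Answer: $-47$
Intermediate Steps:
$z{\left(P,L \right)} = \frac{4 + L}{6 + P}$
$z{\left(0,-7 \right)} 36 - 29 = \frac{4 - 7}{6 + 0} \cdot 36 - 29 = \frac{1}{6} \left(-3\right) 36 - 29 = \left(- \frac{1}{2}\right) 36 - 29 = -18 - 29 = -47$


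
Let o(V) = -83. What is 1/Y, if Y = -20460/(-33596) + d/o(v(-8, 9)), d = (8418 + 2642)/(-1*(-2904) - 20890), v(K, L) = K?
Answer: 6269173181/3864379655 ≈ 1.6223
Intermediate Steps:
d = -5530/8993 (d = 11060/(2904 - 20890) = 11060/(-17986) = 11060*(-1/17986) = -5530/8993 ≈ -0.61492)
Y = 3864379655/6269173181 (Y = -20460/(-33596) - 5530/8993/(-83) = -20460*(-1/33596) - 5530/8993*(-1/83) = 5115/8399 + 5530/746419 = 3864379655/6269173181 ≈ 0.61641)
1/Y = 1/(3864379655/6269173181) = 6269173181/3864379655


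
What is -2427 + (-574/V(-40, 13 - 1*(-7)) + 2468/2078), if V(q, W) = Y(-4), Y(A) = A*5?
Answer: -24905997/10390 ≈ -2397.1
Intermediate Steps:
Y(A) = 5*A
V(q, W) = -20 (V(q, W) = 5*(-4) = -20)
-2427 + (-574/V(-40, 13 - 1*(-7)) + 2468/2078) = -2427 + (-574/(-20) + 2468/2078) = -2427 + (-574*(-1/20) + 2468*(1/2078)) = -2427 + (287/10 + 1234/1039) = -2427 + 310533/10390 = -24905997/10390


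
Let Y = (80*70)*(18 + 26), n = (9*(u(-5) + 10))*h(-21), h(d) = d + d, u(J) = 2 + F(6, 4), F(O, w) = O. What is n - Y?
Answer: -253204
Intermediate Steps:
u(J) = 8 (u(J) = 2 + 6 = 8)
h(d) = 2*d
n = -6804 (n = (9*(8 + 10))*(2*(-21)) = (9*18)*(-42) = 162*(-42) = -6804)
Y = 246400 (Y = 5600*44 = 246400)
n - Y = -6804 - 1*246400 = -6804 - 246400 = -253204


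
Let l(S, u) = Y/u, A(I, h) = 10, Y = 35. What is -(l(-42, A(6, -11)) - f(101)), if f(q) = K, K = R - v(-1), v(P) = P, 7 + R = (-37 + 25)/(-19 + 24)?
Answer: -119/10 ≈ -11.900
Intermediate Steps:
R = -47/5 (R = -7 + (-37 + 25)/(-19 + 24) = -7 - 12/5 = -47/5 ≈ -9.4000)
l(S, u) = 35/u
K = -42/5 (K = -47/5 - 1*(-1) = -47/5 + 1 = -42/5 ≈ -8.4000)
f(q) = -42/5
-(l(-42, A(6, -11)) - f(101)) = -(35/10 - 1*(-42/5)) = -(35*(⅒) + 42/5) = -(7/2 + 42/5) = -1*119/10 = -119/10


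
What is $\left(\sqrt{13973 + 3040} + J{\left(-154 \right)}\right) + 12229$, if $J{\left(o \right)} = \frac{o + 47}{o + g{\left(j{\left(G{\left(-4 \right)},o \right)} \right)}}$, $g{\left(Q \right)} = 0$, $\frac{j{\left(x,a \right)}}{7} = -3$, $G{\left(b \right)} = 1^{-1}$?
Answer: $\frac{1883373}{154} + \sqrt{17013} \approx 12360.0$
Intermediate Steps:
$G{\left(b \right)} = 1$
$j{\left(x,a \right)} = -21$ ($j{\left(x,a \right)} = 7 \left(-3\right) = -21$)
$J{\left(o \right)} = \frac{47 + o}{o}$ ($J{\left(o \right)} = \frac{o + 47}{o + 0} = \frac{47 + o}{o}$)
$\left(\sqrt{13973 + 3040} + J{\left(-154 \right)}\right) + 12229 = \left(\sqrt{13973 + 3040} + \frac{47 - 154}{-154}\right) + 12229 = \left(\sqrt{17013} - - \frac{107}{154}\right) + 12229 = \left(\sqrt{17013} + \frac{107}{154}\right) + 12229 = \left(\frac{107}{154} + \sqrt{17013}\right) + 12229 = \frac{1883373}{154} + \sqrt{17013}$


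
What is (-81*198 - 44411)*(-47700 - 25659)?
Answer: 4434478191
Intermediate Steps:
(-81*198 - 44411)*(-47700 - 25659) = (-16038 - 44411)*(-73359) = -60449*(-73359) = 4434478191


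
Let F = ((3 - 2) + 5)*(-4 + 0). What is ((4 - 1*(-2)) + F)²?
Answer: 324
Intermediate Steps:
F = -24 (F = (1 + 5)*(-4) = 6*(-4) = -24)
((4 - 1*(-2)) + F)² = ((4 - 1*(-2)) - 24)² = ((4 + 2) - 24)² = (6 - 24)² = (-18)² = 324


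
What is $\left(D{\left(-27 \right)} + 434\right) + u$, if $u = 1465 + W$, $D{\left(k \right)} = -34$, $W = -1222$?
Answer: $643$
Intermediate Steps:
$u = 243$ ($u = 1465 - 1222 = 243$)
$\left(D{\left(-27 \right)} + 434\right) + u = \left(-34 + 434\right) + 243 = 400 + 243 = 643$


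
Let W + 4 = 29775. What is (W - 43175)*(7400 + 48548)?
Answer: -749926992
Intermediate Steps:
W = 29771 (W = -4 + 29775 = 29771)
(W - 43175)*(7400 + 48548) = (29771 - 43175)*(7400 + 48548) = -13404*55948 = -749926992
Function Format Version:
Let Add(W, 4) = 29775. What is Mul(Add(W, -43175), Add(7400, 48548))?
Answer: -749926992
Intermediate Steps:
W = 29771 (W = Add(-4, 29775) = 29771)
Mul(Add(W, -43175), Add(7400, 48548)) = Mul(Add(29771, -43175), Add(7400, 48548)) = Mul(-13404, 55948) = -749926992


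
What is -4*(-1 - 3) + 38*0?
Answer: 16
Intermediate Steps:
-4*(-1 - 3) + 38*0 = -4*(-4) + 0 = 16 + 0 = 16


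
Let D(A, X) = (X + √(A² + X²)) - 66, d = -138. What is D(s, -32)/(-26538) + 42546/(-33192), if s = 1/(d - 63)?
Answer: -10424379/8156012 - 25*√66193/5334138 ≈ -1.2793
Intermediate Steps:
s = -1/201 (s = 1/(-138 - 63) = 1/(-201) = -1/201 ≈ -0.0049751)
D(A, X) = -66 + X + √(A² + X²)
D(s, -32)/(-26538) + 42546/(-33192) = (-66 - 32 + √((-1/201)² + (-32)²))/(-26538) + 42546/(-33192) = (-66 - 32 + √(1/40401 + 1024))*(-1/26538) + 42546*(-1/33192) = (-66 - 32 + √(41370625/40401))*(-1/26538) - 7091/5532 = (-66 - 32 + 25*√66193/201)*(-1/26538) - 7091/5532 = (-98 + 25*√66193/201)*(-1/26538) - 7091/5532 = (49/13269 - 25*√66193/5334138) - 7091/5532 = -10424379/8156012 - 25*√66193/5334138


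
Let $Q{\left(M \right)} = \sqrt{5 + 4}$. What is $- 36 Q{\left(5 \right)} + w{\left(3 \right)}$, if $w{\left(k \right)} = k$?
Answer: $-105$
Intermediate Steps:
$Q{\left(M \right)} = 3$ ($Q{\left(M \right)} = \sqrt{9} = 3$)
$- 36 Q{\left(5 \right)} + w{\left(3 \right)} = \left(-36\right) 3 + 3 = -108 + 3 = -105$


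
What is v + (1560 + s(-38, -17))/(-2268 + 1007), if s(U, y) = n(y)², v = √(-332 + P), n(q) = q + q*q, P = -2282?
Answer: -75544/1261 + I*√2614 ≈ -59.908 + 51.127*I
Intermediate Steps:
n(q) = q + q²
v = I*√2614 (v = √(-332 - 2282) = √(-2614) = I*√2614 ≈ 51.127*I)
s(U, y) = y²*(1 + y)² (s(U, y) = (y*(1 + y))² = y²*(1 + y)²)
v + (1560 + s(-38, -17))/(-2268 + 1007) = I*√2614 + (1560 + (-17)²*(1 - 17)²)/(-2268 + 1007) = I*√2614 + (1560 + 289*(-16)²)/(-1261) = I*√2614 + (1560 + 289*256)*(-1/1261) = I*√2614 + (1560 + 73984)*(-1/1261) = I*√2614 + 75544*(-1/1261) = I*√2614 - 75544/1261 = -75544/1261 + I*√2614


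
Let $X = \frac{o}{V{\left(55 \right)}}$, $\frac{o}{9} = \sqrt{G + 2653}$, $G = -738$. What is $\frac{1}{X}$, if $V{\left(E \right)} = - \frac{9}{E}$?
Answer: $- \frac{\sqrt{1915}}{105325} \approx -0.00041548$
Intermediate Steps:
$o = 9 \sqrt{1915}$ ($o = 9 \sqrt{-738 + 2653} = 9 \sqrt{1915} \approx 393.85$)
$X = - 55 \sqrt{1915}$ ($X = \frac{9 \sqrt{1915}}{\left(-9\right) \frac{1}{55}} = \frac{9 \sqrt{1915}}{- \frac{9}{55}} = 9 \sqrt{1915} \left(- \frac{55}{9}\right) = - 55 \sqrt{1915} \approx -2406.8$)
$\frac{1}{X} = \frac{1}{\left(-55\right) \sqrt{1915}} = - \frac{\sqrt{1915}}{105325}$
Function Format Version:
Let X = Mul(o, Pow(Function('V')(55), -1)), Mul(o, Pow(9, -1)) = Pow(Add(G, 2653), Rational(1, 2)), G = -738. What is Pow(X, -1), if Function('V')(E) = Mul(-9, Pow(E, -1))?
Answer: Mul(Rational(-1, 105325), Pow(1915, Rational(1, 2))) ≈ -0.00041548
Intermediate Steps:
o = Mul(9, Pow(1915, Rational(1, 2))) (o = Mul(9, Pow(Add(-738, 2653), Rational(1, 2))) = Mul(9, Pow(1915, Rational(1, 2))) ≈ 393.85)
X = Mul(-55, Pow(1915, Rational(1, 2))) (X = Mul(Mul(9, Pow(1915, Rational(1, 2))), Pow(Mul(-9, Pow(55, -1)), -1)) = Mul(Mul(9, Pow(1915, Rational(1, 2))), Pow(Mul(-9, Rational(1, 55)), -1)) = Mul(Mul(9, Pow(1915, Rational(1, 2))), Pow(Rational(-9, 55), -1)) = Mul(Mul(9, Pow(1915, Rational(1, 2))), Rational(-55, 9)) = Mul(-55, Pow(1915, Rational(1, 2))) ≈ -2406.8)
Pow(X, -1) = Pow(Mul(-55, Pow(1915, Rational(1, 2))), -1) = Mul(Rational(-1, 105325), Pow(1915, Rational(1, 2)))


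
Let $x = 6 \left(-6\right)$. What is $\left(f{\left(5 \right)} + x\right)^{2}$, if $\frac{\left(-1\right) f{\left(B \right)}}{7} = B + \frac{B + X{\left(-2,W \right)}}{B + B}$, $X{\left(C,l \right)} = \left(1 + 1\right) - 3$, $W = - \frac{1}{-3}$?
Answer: $\frac{136161}{25} \approx 5446.4$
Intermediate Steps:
$W = \frac{1}{3}$ ($W = \left(-1\right) \left(- \frac{1}{3}\right) = \frac{1}{3} \approx 0.33333$)
$X{\left(C,l \right)} = -1$ ($X{\left(C,l \right)} = 2 - 3 = -1$)
$f{\left(B \right)} = - 7 B - \frac{7 \left(-1 + B\right)}{2 B}$ ($f{\left(B \right)} = - 7 \left(B + \frac{B - 1}{B + B}\right) = - 7 \left(B + \frac{-1 + B}{2 B}\right) = - 7 B - \frac{7 \left(-1 + B\right)}{2 B}$)
$x = -36$
$\left(f{\left(5 \right)} + x\right)^{2} = \left(\left(- \frac{7}{2} - 35 + \frac{7}{2 \cdot 5}\right) - 36\right)^{2} = \left(\left(- \frac{7}{2} - 35 + \frac{7}{2} \cdot \frac{1}{5}\right) - 36\right)^{2} = \left(\left(- \frac{7}{2} - 35 + \frac{7}{10}\right) - 36\right)^{2} = \left(- \frac{189}{5} - 36\right)^{2} = \left(- \frac{369}{5}\right)^{2} = \frac{136161}{25}$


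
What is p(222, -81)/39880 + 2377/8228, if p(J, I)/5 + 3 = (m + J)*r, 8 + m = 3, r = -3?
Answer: 848615/4101658 ≈ 0.20690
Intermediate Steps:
m = -5 (m = -8 + 3 = -5)
p(J, I) = 60 - 15*J (p(J, I) = -15 + 5*((-5 + J)*(-3)) = -15 + 5*(15 - 3*J) = -15 + (75 - 15*J) = 60 - 15*J)
p(222, -81)/39880 + 2377/8228 = (60 - 15*222)/39880 + 2377/8228 = (60 - 3330)*(1/39880) + 2377*(1/8228) = -3270*1/39880 + 2377/8228 = -327/3988 + 2377/8228 = 848615/4101658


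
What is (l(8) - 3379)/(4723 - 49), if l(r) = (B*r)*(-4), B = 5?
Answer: -3539/4674 ≈ -0.75717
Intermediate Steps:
l(r) = -20*r (l(r) = (5*r)*(-4) = -20*r)
(l(8) - 3379)/(4723 - 49) = (-20*8 - 3379)/(4723 - 49) = (-160 - 3379)/4674 = -3539*1/4674 = -3539/4674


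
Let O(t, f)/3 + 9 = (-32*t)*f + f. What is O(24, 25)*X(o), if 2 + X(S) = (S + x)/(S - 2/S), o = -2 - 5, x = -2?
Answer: 1784112/47 ≈ 37960.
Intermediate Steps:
O(t, f) = -27 + 3*f - 96*f*t (O(t, f) = -27 + 3*((-32*t)*f + f) = -27 + 3*(-32*f*t + f) = -27 + 3*(f - 32*f*t) = -27 + (3*f - 96*f*t) = -27 + 3*f - 96*f*t)
o = -7
X(S) = -2 + (-2 + S)/(S - 2/S) (X(S) = -2 + (S - 2)/(S - 2/S) = -2 + (-2 + S)/(S - 2/S))
O(24, 25)*X(o) = (-27 + 3*25 - 96*25*24)*((4 - 1*(-7)**2 - 2*(-7))/(-2 + (-7)**2)) = (-27 + 75 - 57600)*((4 - 1*49 + 14)/(-2 + 49)) = -57552*(4 - 49 + 14)/47 = -57552*(-31)/47 = -57552*(-31/47) = 1784112/47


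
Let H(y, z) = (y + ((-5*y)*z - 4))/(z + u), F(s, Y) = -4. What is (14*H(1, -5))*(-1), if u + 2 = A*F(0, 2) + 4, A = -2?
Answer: -308/5 ≈ -61.600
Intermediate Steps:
u = 10 (u = -2 + (-2*(-4) + 4) = -2 + (8 + 4) = -2 + 12 = 10)
H(y, z) = (-4 + y - 5*y*z)/(10 + z) (H(y, z) = (y + ((-5*y)*z - 4))/(z + 10) = (y + (-5*y*z - 4))/(10 + z) = (y + (-4 - 5*y*z))/(10 + z) = (-4 + y - 5*y*z)/(10 + z))
(14*H(1, -5))*(-1) = (14*((-4 + 1 - 5*1*(-5))/(10 - 5)))*(-1) = (14*((-4 + 1 + 25)/5))*(-1) = (14*((⅕)*22))*(-1) = (14*(22/5))*(-1) = (308/5)*(-1) = -308/5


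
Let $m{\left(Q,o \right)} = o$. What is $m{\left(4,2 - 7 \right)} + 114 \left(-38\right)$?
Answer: $-4337$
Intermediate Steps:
$m{\left(4,2 - 7 \right)} + 114 \left(-38\right) = \left(2 - 7\right) + 114 \left(-38\right) = \left(2 - 7\right) - 4332 = -5 - 4332 = -4337$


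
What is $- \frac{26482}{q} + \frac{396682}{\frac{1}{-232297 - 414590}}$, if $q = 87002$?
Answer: $- \frac{11162723267071175}{43501} \approx -2.5661 \cdot 10^{11}$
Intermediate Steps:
$- \frac{26482}{q} + \frac{396682}{\frac{1}{-232297 - 414590}} = - \frac{26482}{87002} + \frac{396682}{\frac{1}{-232297 - 414590}} = \left(-26482\right) \frac{1}{87002} + \frac{396682}{\frac{1}{-646887}} = - \frac{13241}{43501} + \frac{396682}{- \frac{1}{646887}} = - \frac{13241}{43501} + 396682 \left(-646887\right) = - \frac{13241}{43501} - 256608428934 = - \frac{11162723267071175}{43501}$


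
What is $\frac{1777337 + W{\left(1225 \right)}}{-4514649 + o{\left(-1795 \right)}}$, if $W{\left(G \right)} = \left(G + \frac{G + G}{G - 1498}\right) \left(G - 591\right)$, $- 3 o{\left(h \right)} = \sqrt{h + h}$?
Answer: $- \frac{1346046116261571}{2384700504451187} + \frac{99383593 i \sqrt{3590}}{2384700504451187} \approx -0.56445 + 2.4971 \cdot 10^{-6} i$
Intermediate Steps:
$o{\left(h \right)} = - \frac{\sqrt{2} \sqrt{h}}{3}$ ($o{\left(h \right)} = - \frac{\sqrt{h + h}}{3} = - \frac{\sqrt{2 h}}{3} = - \frac{\sqrt{2} \sqrt{h}}{3}$)
$W{\left(G \right)} = \left(-591 + G\right) \left(G + \frac{2 G}{-1498 + G}\right)$ ($W{\left(G \right)} = \left(G + \frac{2 G}{-1498 + G}\right) \left(-591 + G\right) = \left(-591 + G\right) \left(G + \frac{2 G}{-1498 + G}\right)$)
$\frac{1777337 + W{\left(1225 \right)}}{-4514649 + o{\left(-1795 \right)}} = \frac{1777337 + \frac{1225 \left(884136 + 1225^{2} - 2556575\right)}{-1498 + 1225}}{-4514649 - \frac{\sqrt{2} \sqrt{-1795}}{3}} = \frac{1777337 + \frac{1225 \left(884136 + 1500625 - 2556575\right)}{-273}}{-4514649 - \frac{\sqrt{2} i \sqrt{1795}}{3}} = \frac{1777337 + 1225 \left(- \frac{1}{273}\right) \left(-171814\right)}{-4514649 - \frac{i \sqrt{3590}}{3}} = \frac{1777337 + \frac{30067450}{39}}{-4514649 - \frac{i \sqrt{3590}}{3}} = \frac{99383593}{39 \left(-4514649 - \frac{i \sqrt{3590}}{3}\right)}$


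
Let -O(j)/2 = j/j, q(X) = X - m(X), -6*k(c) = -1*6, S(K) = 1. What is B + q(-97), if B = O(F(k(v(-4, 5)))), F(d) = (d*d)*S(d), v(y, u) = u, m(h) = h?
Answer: -2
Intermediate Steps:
k(c) = 1 (k(c) = -(-1)*6/6 = -⅙*(-6) = 1)
q(X) = 0 (q(X) = X - X = 0)
F(d) = d² (F(d) = (d*d)*1 = d²*1 = d²)
O(j) = -2 (O(j) = -2*j/j = -2*1 = -2)
B = -2
B + q(-97) = -2 + 0 = -2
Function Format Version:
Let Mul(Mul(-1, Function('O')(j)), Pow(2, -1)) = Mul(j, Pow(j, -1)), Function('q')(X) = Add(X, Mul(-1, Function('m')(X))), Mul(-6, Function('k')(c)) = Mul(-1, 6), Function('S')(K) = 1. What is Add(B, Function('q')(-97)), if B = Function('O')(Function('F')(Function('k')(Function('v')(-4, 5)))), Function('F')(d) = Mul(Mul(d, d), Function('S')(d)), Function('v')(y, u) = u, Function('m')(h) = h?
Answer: -2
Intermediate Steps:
Function('k')(c) = 1 (Function('k')(c) = Mul(Rational(-1, 6), Mul(-1, 6)) = Mul(Rational(-1, 6), -6) = 1)
Function('q')(X) = 0 (Function('q')(X) = Add(X, Mul(-1, X)) = 0)
Function('F')(d) = Pow(d, 2) (Function('F')(d) = Mul(Mul(d, d), 1) = Mul(Pow(d, 2), 1) = Pow(d, 2))
Function('O')(j) = -2 (Function('O')(j) = Mul(-2, Mul(j, Pow(j, -1))) = Mul(-2, 1) = -2)
B = -2
Add(B, Function('q')(-97)) = Add(-2, 0) = -2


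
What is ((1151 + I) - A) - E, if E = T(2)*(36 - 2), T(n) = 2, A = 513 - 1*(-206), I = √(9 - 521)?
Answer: 364 + 16*I*√2 ≈ 364.0 + 22.627*I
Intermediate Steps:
I = 16*I*√2 (I = √(-512) = 16*I*√2 ≈ 22.627*I)
A = 719 (A = 513 + 206 = 719)
E = 68 (E = 2*(36 - 2) = 2*34 = 68)
((1151 + I) - A) - E = ((1151 + 16*I*√2) - 1*719) - 1*68 = ((1151 + 16*I*√2) - 719) - 68 = (432 + 16*I*√2) - 68 = 364 + 16*I*√2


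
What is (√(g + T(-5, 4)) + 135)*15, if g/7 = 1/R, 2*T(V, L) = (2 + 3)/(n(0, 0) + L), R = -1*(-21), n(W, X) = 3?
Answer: 2025 + 5*√1218/14 ≈ 2037.5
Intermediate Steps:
R = 21
T(V, L) = 5/(2*(3 + L)) (T(V, L) = ((2 + 3)/(3 + L))/2 = (5/(3 + L))/2 = 5/(2*(3 + L)))
g = ⅓ (g = 7/21 = 7*(1/21) = ⅓ ≈ 0.33333)
(√(g + T(-5, 4)) + 135)*15 = (√(⅓ + 5/(2*(3 + 4))) + 135)*15 = (√(⅓ + (5/2)/7) + 135)*15 = (√(⅓ + (5/2)*(⅐)) + 135)*15 = (√(⅓ + 5/14) + 135)*15 = (√(29/42) + 135)*15 = (√1218/42 + 135)*15 = (135 + √1218/42)*15 = 2025 + 5*√1218/14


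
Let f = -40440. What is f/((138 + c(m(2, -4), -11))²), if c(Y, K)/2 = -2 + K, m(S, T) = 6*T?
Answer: -5055/1568 ≈ -3.2239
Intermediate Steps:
c(Y, K) = -4 + 2*K (c(Y, K) = 2*(-2 + K) = -4 + 2*K)
f/((138 + c(m(2, -4), -11))²) = -40440/(138 + (-4 + 2*(-11)))² = -40440/(138 + (-4 - 22))² = -40440/(138 - 26)² = -40440/(112²) = -40440/12544 = -40440*1/12544 = -5055/1568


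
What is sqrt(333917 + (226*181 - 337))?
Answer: sqrt(374486) ≈ 611.95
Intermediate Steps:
sqrt(333917 + (226*181 - 337)) = sqrt(333917 + (40906 - 337)) = sqrt(333917 + 40569) = sqrt(374486)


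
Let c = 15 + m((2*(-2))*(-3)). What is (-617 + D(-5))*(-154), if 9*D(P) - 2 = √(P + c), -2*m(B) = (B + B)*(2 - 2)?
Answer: 854854/9 - 154*√10/9 ≈ 94930.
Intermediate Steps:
m(B) = 0 (m(B) = -(B + B)*(2 - 2)/2 = -2*B*0/2 = -½*0 = 0)
c = 15 (c = 15 + 0 = 15)
D(P) = 2/9 + √(15 + P)/9 (D(P) = 2/9 + √(P + 15)/9 = 2/9 + √(15 + P)/9)
(-617 + D(-5))*(-154) = (-617 + (2/9 + √(15 - 5)/9))*(-154) = (-617 + (2/9 + √10/9))*(-154) = (-5551/9 + √10/9)*(-154) = 854854/9 - 154*√10/9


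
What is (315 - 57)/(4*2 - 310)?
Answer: -129/151 ≈ -0.85430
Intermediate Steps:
(315 - 57)/(4*2 - 310) = 258/(8 - 310) = 258/(-302) = 258*(-1/302) = -129/151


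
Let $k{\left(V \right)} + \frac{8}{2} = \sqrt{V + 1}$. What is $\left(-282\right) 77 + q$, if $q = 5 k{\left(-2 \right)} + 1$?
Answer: $-21733 + 5 i \approx -21733.0 + 5.0 i$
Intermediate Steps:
$k{\left(V \right)} = -4 + \sqrt{1 + V}$ ($k{\left(V \right)} = -4 + \sqrt{V + 1} = -4 + \sqrt{1 + V}$)
$q = -19 + 5 i$ ($q = 5 \left(-4 + \sqrt{1 - 2}\right) + 1 = 5 \left(-4 + \sqrt{-1}\right) + 1 = 5 \left(-4 + i\right) + 1 = \left(-20 + 5 i\right) + 1 = -19 + 5 i \approx -19.0 + 5.0 i$)
$\left(-282\right) 77 + q = \left(-282\right) 77 - \left(19 - 5 i\right) = -21714 - \left(19 - 5 i\right) = -21733 + 5 i$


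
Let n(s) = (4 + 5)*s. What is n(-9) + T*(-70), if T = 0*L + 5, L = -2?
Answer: -431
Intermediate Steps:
n(s) = 9*s
T = 5 (T = 0*(-2) + 5 = 0 + 5 = 5)
n(-9) + T*(-70) = 9*(-9) + 5*(-70) = -81 - 350 = -431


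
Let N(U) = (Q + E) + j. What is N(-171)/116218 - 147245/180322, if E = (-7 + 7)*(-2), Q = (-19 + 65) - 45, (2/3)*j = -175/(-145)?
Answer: -17112012643/20956662196 ≈ -0.81654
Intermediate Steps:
j = 105/58 (j = 3*(-175/(-145))/2 = 3*(-175*(-1/145))/2 = (3/2)*(35/29) = 105/58 ≈ 1.8103)
Q = 1 (Q = 46 - 45 = 1)
E = 0 (E = 0*(-2) = 0)
N(U) = 163/58 (N(U) = (1 + 0) + 105/58 = 1 + 105/58 = 163/58)
N(-171)/116218 - 147245/180322 = (163/58)/116218 - 147245/180322 = (163/58)*(1/116218) - 147245*1/180322 = 163/6740644 - 147245/180322 = -17112012643/20956662196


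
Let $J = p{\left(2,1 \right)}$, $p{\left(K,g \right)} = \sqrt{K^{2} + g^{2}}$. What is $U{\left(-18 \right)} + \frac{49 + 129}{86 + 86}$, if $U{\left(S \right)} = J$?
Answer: $\frac{89}{86} + \sqrt{5} \approx 3.271$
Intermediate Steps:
$J = \sqrt{5}$ ($J = \sqrt{2^{2} + 1^{2}} = \sqrt{4 + 1} = \sqrt{5} \approx 2.2361$)
$U{\left(S \right)} = \sqrt{5}$
$U{\left(-18 \right)} + \frac{49 + 129}{86 + 86} = \sqrt{5} + \frac{49 + 129}{86 + 86} = \sqrt{5} + \frac{178}{172} = \sqrt{5} + 178 \cdot \frac{1}{172} = \sqrt{5} + \frac{89}{86} = \frac{89}{86} + \sqrt{5}$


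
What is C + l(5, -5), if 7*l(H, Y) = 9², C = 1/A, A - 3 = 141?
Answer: 11671/1008 ≈ 11.578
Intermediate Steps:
A = 144 (A = 3 + 141 = 144)
C = 1/144 ≈ 0.0069444
l(H, Y) = 81/7 (l(H, Y) = (⅐)*9² = (⅐)*81 = 81/7)
C + l(5, -5) = 1/144 + 81/7 = 11671/1008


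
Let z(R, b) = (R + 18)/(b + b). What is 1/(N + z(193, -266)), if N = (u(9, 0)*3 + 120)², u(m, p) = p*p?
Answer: 532/7660589 ≈ 6.9446e-5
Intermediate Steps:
u(m, p) = p²
z(R, b) = (18 + R)/(2*b) (z(R, b) = (18 + R)/((2*b)) = (18 + R)*(1/(2*b)) = (18 + R)/(2*b))
N = 14400 (N = (0²*3 + 120)² = (0*3 + 120)² = (0 + 120)² = 120² = 14400)
1/(N + z(193, -266)) = 1/(14400 + (½)*(18 + 193)/(-266)) = 1/(14400 + (½)*(-1/266)*211) = 1/(14400 - 211/532) = 1/(7660589/532) = 532/7660589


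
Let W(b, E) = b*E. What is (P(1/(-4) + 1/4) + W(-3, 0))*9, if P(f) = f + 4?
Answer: 36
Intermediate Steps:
P(f) = 4 + f
W(b, E) = E*b
(P(1/(-4) + 1/4) + W(-3, 0))*9 = ((4 + (1/(-4) + 1/4)) + 0*(-3))*9 = ((4 + (1*(-1/4) + 1*(1/4))) + 0)*9 = ((4 + (-1/4 + 1/4)) + 0)*9 = ((4 + 0) + 0)*9 = (4 + 0)*9 = 4*9 = 36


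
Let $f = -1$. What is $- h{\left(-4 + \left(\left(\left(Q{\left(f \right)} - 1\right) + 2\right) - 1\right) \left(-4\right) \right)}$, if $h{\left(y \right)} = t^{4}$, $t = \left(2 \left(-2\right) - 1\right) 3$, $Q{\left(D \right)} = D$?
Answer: $-50625$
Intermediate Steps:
$t = -15$ ($t = \left(-4 - 1\right) 3 = \left(-5\right) 3 = -15$)
$h{\left(y \right)} = 50625$ ($h{\left(y \right)} = \left(-15\right)^{4} = 50625$)
$- h{\left(-4 + \left(\left(\left(Q{\left(f \right)} - 1\right) + 2\right) - 1\right) \left(-4\right) \right)} = \left(-1\right) 50625 = -50625$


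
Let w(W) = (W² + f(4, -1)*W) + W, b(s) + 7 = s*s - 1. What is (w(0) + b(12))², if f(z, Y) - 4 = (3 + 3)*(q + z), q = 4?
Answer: 18496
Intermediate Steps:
b(s) = -8 + s² (b(s) = -7 + (s*s - 1) = -7 + (s² - 1) = -7 + (-1 + s²) = -8 + s²)
f(z, Y) = 28 + 6*z (f(z, Y) = 4 + (3 + 3)*(4 + z) = 4 + 6*(4 + z) = 4 + (24 + 6*z) = 28 + 6*z)
w(W) = W² + 53*W (w(W) = (W² + (28 + 6*4)*W) + W = (W² + (28 + 24)*W) + W = (W² + 52*W) + W = W² + 53*W)
(w(0) + b(12))² = (0*(53 + 0) + (-8 + 12²))² = (0*53 + (-8 + 144))² = (0 + 136)² = 136² = 18496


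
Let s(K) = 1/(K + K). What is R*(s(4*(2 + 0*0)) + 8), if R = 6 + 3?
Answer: 1161/16 ≈ 72.563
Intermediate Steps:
s(K) = 1/(2*K)
R = 9
R*(s(4*(2 + 0*0)) + 8) = 9*(1/(2*((4*(2 + 0*0)))) + 8) = 9*(1/(2*((4*(2 + 0)))) + 8) = 9*(1/(2*((4*2))) + 8) = 9*((½)/8 + 8) = 9*((½)*(⅛) + 8) = 9*(1/16 + 8) = 9*(129/16) = 1161/16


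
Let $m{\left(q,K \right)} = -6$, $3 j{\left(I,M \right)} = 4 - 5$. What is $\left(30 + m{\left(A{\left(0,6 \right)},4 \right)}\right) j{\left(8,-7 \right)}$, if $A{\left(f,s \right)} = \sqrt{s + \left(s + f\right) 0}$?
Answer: $-8$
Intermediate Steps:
$j{\left(I,M \right)} = - \frac{1}{3}$ ($j{\left(I,M \right)} = \frac{4 - 5}{3} = \frac{1}{3} \left(-1\right) = - \frac{1}{3}$)
$A{\left(f,s \right)} = \sqrt{s}$ ($A{\left(f,s \right)} = \sqrt{s + \left(f + s\right) 0} = \sqrt{s + 0} = \sqrt{s}$)
$\left(30 + m{\left(A{\left(0,6 \right)},4 \right)}\right) j{\left(8,-7 \right)} = \left(30 - 6\right) \left(- \frac{1}{3}\right) = 24 \left(- \frac{1}{3}\right) = -8$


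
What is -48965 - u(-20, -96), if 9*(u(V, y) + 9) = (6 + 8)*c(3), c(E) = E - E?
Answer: -48956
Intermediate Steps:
c(E) = 0
u(V, y) = -9 (u(V, y) = -9 + ((6 + 8)*0)/9 = -9 + (14*0)/9 = -9 + (1/9)*0 = -9 + 0 = -9)
-48965 - u(-20, -96) = -48965 - 1*(-9) = -48965 + 9 = -48956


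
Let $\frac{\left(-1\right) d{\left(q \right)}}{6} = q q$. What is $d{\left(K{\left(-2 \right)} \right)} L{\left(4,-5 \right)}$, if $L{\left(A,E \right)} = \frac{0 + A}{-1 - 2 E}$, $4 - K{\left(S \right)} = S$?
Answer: $-96$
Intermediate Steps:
$K{\left(S \right)} = 4 - S$
$d{\left(q \right)} = - 6 q^{2}$ ($d{\left(q \right)} = - 6 q q = - 6 q^{2}$)
$L{\left(A,E \right)} = \frac{A}{-1 - 2 E}$
$d{\left(K{\left(-2 \right)} \right)} L{\left(4,-5 \right)} = - 6 \left(4 - -2\right)^{2} \left(\left(-1\right) 4 \frac{1}{1 + 2 \left(-5\right)}\right) = - 6 \left(4 + 2\right)^{2} \left(\left(-1\right) 4 \frac{1}{1 - 10}\right) = - 6 \cdot 6^{2} \left(\left(-1\right) 4 \frac{1}{-9}\right) = \left(-6\right) 36 \left(\left(-1\right) 4 \left(- \frac{1}{9}\right)\right) = \left(-216\right) \frac{4}{9} = -96$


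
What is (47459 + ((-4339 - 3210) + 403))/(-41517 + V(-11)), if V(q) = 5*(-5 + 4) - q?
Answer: -40313/41511 ≈ -0.97114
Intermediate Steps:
V(q) = -5 - q (V(q) = 5*(-1) - q = -5 - q)
(47459 + ((-4339 - 3210) + 403))/(-41517 + V(-11)) = (47459 + ((-4339 - 3210) + 403))/(-41517 + (-5 - 1*(-11))) = (47459 + (-7549 + 403))/(-41517 + (-5 + 11)) = (47459 - 7146)/(-41517 + 6) = 40313/(-41511) = 40313*(-1/41511) = -40313/41511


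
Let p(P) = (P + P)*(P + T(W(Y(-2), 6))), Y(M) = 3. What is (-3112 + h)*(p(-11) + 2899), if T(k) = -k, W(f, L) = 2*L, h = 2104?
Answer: -3432240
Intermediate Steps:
p(P) = 2*P*(-12 + P) (p(P) = (P + P)*(P - 2*6) = (2*P)*(P - 1*12) = (2*P)*(P - 12) = (2*P)*(-12 + P) = 2*P*(-12 + P))
(-3112 + h)*(p(-11) + 2899) = (-3112 + 2104)*(2*(-11)*(-12 - 11) + 2899) = -1008*(2*(-11)*(-23) + 2899) = -1008*(506 + 2899) = -1008*3405 = -3432240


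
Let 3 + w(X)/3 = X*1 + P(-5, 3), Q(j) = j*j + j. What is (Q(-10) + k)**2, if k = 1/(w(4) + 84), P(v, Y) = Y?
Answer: 74666881/9216 ≈ 8101.9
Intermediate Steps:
Q(j) = j + j**2 (Q(j) = j**2 + j = j + j**2)
w(X) = 3*X (w(X) = -9 + 3*(X*1 + 3) = -9 + 3*(X + 3) = -9 + 3*(3 + X) = -9 + (9 + 3*X) = 3*X)
k = 1/96 (k = 1/(3*4 + 84) = 1/(12 + 84) = 1/96 ≈ 0.010417)
(Q(-10) + k)**2 = (-10*(1 - 10) + 1/96)**2 = (-10*(-9) + 1/96)**2 = (90 + 1/96)**2 = (8641/96)**2 = 74666881/9216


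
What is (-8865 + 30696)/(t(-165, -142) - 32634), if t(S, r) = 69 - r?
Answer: -21831/32423 ≈ -0.67332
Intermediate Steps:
(-8865 + 30696)/(t(-165, -142) - 32634) = (-8865 + 30696)/((69 - 1*(-142)) - 32634) = 21831/((69 + 142) - 32634) = 21831/(211 - 32634) = 21831/(-32423) = 21831*(-1/32423) = -21831/32423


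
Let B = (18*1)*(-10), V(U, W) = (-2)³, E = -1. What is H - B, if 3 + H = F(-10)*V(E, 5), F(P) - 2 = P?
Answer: 241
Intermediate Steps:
V(U, W) = -8
F(P) = 2 + P
H = 61 (H = -3 + (2 - 10)*(-8) = -3 - 8*(-8) = -3 + 64 = 61)
B = -180 (B = 18*(-10) = -180)
H - B = 61 - 1*(-180) = 61 + 180 = 241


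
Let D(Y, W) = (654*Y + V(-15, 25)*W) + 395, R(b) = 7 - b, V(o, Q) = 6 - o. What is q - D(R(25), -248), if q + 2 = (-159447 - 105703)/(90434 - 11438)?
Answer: 654862759/39498 ≈ 16580.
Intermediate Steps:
q = -211571/39498 (q = -2 + (-159447 - 105703)/(90434 - 11438) = -2 - 265150/78996 = -2 - 265150*1/78996 = -2 - 132575/39498 = -211571/39498 ≈ -5.3565)
D(Y, W) = 395 + 21*W + 654*Y (D(Y, W) = (654*Y + (6 - 1*(-15))*W) + 395 = (654*Y + (6 + 15)*W) + 395 = (654*Y + 21*W) + 395 = (21*W + 654*Y) + 395 = 395 + 21*W + 654*Y)
q - D(R(25), -248) = -211571/39498 - (395 + 21*(-248) + 654*(7 - 1*25)) = -211571/39498 - (395 - 5208 + 654*(7 - 25)) = -211571/39498 - (395 - 5208 + 654*(-18)) = -211571/39498 - (395 - 5208 - 11772) = -211571/39498 - 1*(-16585) = -211571/39498 + 16585 = 654862759/39498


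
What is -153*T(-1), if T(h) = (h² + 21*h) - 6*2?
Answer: 4896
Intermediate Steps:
T(h) = -12 + h² + 21*h (T(h) = (h² + 21*h) - 12 = -12 + h² + 21*h)
-153*T(-1) = -153*(-12 + (-1)² + 21*(-1)) = -153*(-12 + 1 - 21) = -153*(-32) = 4896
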